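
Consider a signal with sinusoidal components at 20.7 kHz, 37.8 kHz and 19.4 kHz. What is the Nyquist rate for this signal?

75.6 kHz

Highest-frequency component: 37.8 kHz.
Nyquist rate = 2 × 37.8 kHz = 75.6 kHz.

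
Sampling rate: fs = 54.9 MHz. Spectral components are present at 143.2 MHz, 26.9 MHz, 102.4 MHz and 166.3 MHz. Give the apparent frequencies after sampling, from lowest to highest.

1.6 MHz, 7.4 MHz, 21.5 MHz, 26.9 MHz

fs/2 = 27.45 MHz.
143.2 MHz mod fs = 33.4 MHz.
33.4 MHz > fs/2 = 27.45 MHz, folds to fs − 33.4 MHz = 21.5 MHz.
26.9 MHz ≤ fs/2 = 27.45 MHz, passes unchanged.
102.4 MHz mod fs = 47.5 MHz.
47.5 MHz > fs/2 = 27.45 MHz, folds to fs − 47.5 MHz = 7.4 MHz.
166.3 MHz mod fs = 1.6 MHz.
1.6 MHz ≤ fs/2 = 27.45 MHz, appears at 1.6 MHz.
Distinct values: {1.6 MHz, 7.4 MHz, 21.5 MHz, 26.9 MHz}.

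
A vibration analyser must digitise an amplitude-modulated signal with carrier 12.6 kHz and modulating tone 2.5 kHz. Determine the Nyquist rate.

AM sidebands sit at fc ± fm = 10.1 kHz and 15.1 kHz.
Highest-frequency component: 15.1 kHz.
Nyquist rate = 2 × 15.1 kHz = 30.2 kHz.

30.2 kHz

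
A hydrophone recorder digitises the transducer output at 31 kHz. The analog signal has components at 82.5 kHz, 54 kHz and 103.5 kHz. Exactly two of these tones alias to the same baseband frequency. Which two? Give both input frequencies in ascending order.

fs/2 = 15.5 kHz.
82.5 kHz mod fs = 20.5 kHz.
20.5 kHz > fs/2 = 15.5 kHz, folds to fs − 20.5 kHz = 10.5 kHz.
54 kHz mod fs = 23 kHz.
23 kHz > fs/2 = 15.5 kHz, folds to fs − 23 kHz = 8 kHz.
103.5 kHz mod fs = 10.5 kHz.
10.5 kHz ≤ fs/2 = 15.5 kHz, appears at 10.5 kHz.
82.5 kHz and 103.5 kHz both map to 10.5 kHz.

82.5 kHz, 103.5 kHz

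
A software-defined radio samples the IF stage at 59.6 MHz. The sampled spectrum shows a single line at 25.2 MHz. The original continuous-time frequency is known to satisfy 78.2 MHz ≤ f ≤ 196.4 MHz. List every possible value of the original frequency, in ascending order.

Frequencies that alias to 25.2 MHz are k·fs ± 25.2 MHz for integer k ≥ 0.
k=0: 25.2 MHz.
k=1: 34.4 MHz, 84.8 MHz.
k=2: 94 MHz, 144.4 MHz.
k=3: 153.6 MHz, 204 MHz.
k=4: 213.2 MHz, 263.6 MHz.
Within [78.2 MHz, 196.4 MHz]: 84.8 MHz, 94 MHz, 144.4 MHz, 153.6 MHz.

84.8 MHz, 94 MHz, 144.4 MHz, 153.6 MHz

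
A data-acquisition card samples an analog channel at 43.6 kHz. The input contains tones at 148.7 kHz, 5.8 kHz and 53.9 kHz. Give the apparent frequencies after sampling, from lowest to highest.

fs/2 = 21.8 kHz.
148.7 kHz mod fs = 17.9 kHz.
17.9 kHz ≤ fs/2 = 21.8 kHz, appears at 17.9 kHz.
5.8 kHz ≤ fs/2 = 21.8 kHz, passes unchanged.
53.9 kHz mod fs = 10.3 kHz.
10.3 kHz ≤ fs/2 = 21.8 kHz, appears at 10.3 kHz.
Distinct values: {5.8 kHz, 10.3 kHz, 17.9 kHz}.

5.8 kHz, 10.3 kHz, 17.9 kHz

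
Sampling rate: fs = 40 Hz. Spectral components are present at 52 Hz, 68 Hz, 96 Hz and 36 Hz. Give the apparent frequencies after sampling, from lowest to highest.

4 Hz, 12 Hz, 16 Hz

fs/2 = 20 Hz.
52 Hz mod fs = 12 Hz.
12 Hz ≤ fs/2 = 20 Hz, appears at 12 Hz.
68 Hz mod fs = 28 Hz.
28 Hz > fs/2 = 20 Hz, folds to fs − 28 Hz = 12 Hz.
96 Hz mod fs = 16 Hz.
16 Hz ≤ fs/2 = 20 Hz, appears at 16 Hz.
36 Hz > fs/2 = 20 Hz, folds to fs − 36 Hz = 4 Hz.
Distinct values: {4 Hz, 12 Hz, 16 Hz}.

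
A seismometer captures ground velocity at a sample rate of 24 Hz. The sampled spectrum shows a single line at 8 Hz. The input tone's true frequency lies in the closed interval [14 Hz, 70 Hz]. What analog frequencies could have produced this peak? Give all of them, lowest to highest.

16 Hz, 32 Hz, 40 Hz, 56 Hz, 64 Hz

Frequencies that alias to 8 Hz are k·fs ± 8 Hz for integer k ≥ 0.
k=0: 8 Hz.
k=1: 16 Hz, 32 Hz.
k=2: 40 Hz, 56 Hz.
k=3: 64 Hz, 80 Hz.
k=4: 88 Hz, 104 Hz.
Within [14 Hz, 70 Hz]: 16 Hz, 32 Hz, 40 Hz, 56 Hz, 64 Hz.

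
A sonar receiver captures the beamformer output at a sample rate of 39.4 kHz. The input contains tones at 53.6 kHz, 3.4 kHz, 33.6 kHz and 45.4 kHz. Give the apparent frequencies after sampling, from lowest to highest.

3.4 kHz, 5.8 kHz, 6 kHz, 14.2 kHz

fs/2 = 19.7 kHz.
53.6 kHz mod fs = 14.2 kHz.
14.2 kHz ≤ fs/2 = 19.7 kHz, appears at 14.2 kHz.
3.4 kHz ≤ fs/2 = 19.7 kHz, passes unchanged.
33.6 kHz > fs/2 = 19.7 kHz, folds to fs − 33.6 kHz = 5.8 kHz.
45.4 kHz mod fs = 6 kHz.
6 kHz ≤ fs/2 = 19.7 kHz, appears at 6 kHz.
Distinct values: {3.4 kHz, 5.8 kHz, 6 kHz, 14.2 kHz}.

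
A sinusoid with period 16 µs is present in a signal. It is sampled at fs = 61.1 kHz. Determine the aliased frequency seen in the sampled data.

T = 16 µs → f = 1/T = 62.5 kHz.
62.5 kHz mod fs = 1.4 kHz.
1.4 kHz ≤ fs/2 = 30.55 kHz, appears at 1.4 kHz.

1.4 kHz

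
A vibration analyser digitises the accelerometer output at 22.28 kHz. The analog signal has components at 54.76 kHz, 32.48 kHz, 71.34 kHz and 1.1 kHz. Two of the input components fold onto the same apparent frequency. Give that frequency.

fs/2 = 11.14 kHz.
54.76 kHz mod fs = 10.2 kHz.
10.2 kHz ≤ fs/2 = 11.14 kHz, appears at 10.2 kHz.
32.48 kHz mod fs = 10.2 kHz.
10.2 kHz ≤ fs/2 = 11.14 kHz, appears at 10.2 kHz.
71.34 kHz mod fs = 4.5 kHz.
4.5 kHz ≤ fs/2 = 11.14 kHz, appears at 4.5 kHz.
1.1 kHz ≤ fs/2 = 11.14 kHz, passes unchanged.
32.48 kHz and 54.76 kHz both map to 10.2 kHz.

10.2 kHz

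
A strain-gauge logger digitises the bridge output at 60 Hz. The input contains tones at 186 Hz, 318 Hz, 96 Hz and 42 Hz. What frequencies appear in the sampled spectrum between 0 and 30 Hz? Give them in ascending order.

fs/2 = 30 Hz.
186 Hz mod fs = 6 Hz.
6 Hz ≤ fs/2 = 30 Hz, appears at 6 Hz.
318 Hz mod fs = 18 Hz.
18 Hz ≤ fs/2 = 30 Hz, appears at 18 Hz.
96 Hz mod fs = 36 Hz.
36 Hz > fs/2 = 30 Hz, folds to fs − 36 Hz = 24 Hz.
42 Hz > fs/2 = 30 Hz, folds to fs − 42 Hz = 18 Hz.
Distinct values: {6 Hz, 18 Hz, 24 Hz}.

6 Hz, 18 Hz, 24 Hz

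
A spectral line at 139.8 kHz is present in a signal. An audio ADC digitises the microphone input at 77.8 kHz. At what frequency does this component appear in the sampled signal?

139.8 kHz mod fs = 62 kHz.
62 kHz > fs/2 = 38.9 kHz, folds to fs − 62 kHz = 15.8 kHz.

15.8 kHz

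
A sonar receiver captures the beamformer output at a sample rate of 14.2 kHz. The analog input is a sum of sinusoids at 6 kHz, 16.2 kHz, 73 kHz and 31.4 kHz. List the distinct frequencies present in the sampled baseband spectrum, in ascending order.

fs/2 = 7.1 kHz.
6 kHz ≤ fs/2 = 7.1 kHz, passes unchanged.
16.2 kHz mod fs = 2 kHz.
2 kHz ≤ fs/2 = 7.1 kHz, appears at 2 kHz.
73 kHz mod fs = 2 kHz.
2 kHz ≤ fs/2 = 7.1 kHz, appears at 2 kHz.
31.4 kHz mod fs = 3 kHz.
3 kHz ≤ fs/2 = 7.1 kHz, appears at 3 kHz.
Distinct values: {2 kHz, 3 kHz, 6 kHz}.

2 kHz, 3 kHz, 6 kHz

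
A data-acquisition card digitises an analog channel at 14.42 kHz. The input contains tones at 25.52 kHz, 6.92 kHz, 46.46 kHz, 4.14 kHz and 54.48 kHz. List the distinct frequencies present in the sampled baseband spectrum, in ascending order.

fs/2 = 7.21 kHz.
25.52 kHz mod fs = 11.1 kHz.
11.1 kHz > fs/2 = 7.21 kHz, folds to fs − 11.1 kHz = 3.32 kHz.
6.92 kHz ≤ fs/2 = 7.21 kHz, passes unchanged.
46.46 kHz mod fs = 3.2 kHz.
3.2 kHz ≤ fs/2 = 7.21 kHz, appears at 3.2 kHz.
4.14 kHz ≤ fs/2 = 7.21 kHz, passes unchanged.
54.48 kHz mod fs = 11.22 kHz.
11.22 kHz > fs/2 = 7.21 kHz, folds to fs − 11.22 kHz = 3.2 kHz.
Distinct values: {3.2 kHz, 3.32 kHz, 4.14 kHz, 6.92 kHz}.

3.2 kHz, 3.32 kHz, 4.14 kHz, 6.92 kHz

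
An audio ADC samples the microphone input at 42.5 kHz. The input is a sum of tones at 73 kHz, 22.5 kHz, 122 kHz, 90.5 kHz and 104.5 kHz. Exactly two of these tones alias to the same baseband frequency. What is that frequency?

fs/2 = 21.25 kHz.
73 kHz mod fs = 30.5 kHz.
30.5 kHz > fs/2 = 21.25 kHz, folds to fs − 30.5 kHz = 12 kHz.
22.5 kHz > fs/2 = 21.25 kHz, folds to fs − 22.5 kHz = 20 kHz.
122 kHz mod fs = 37 kHz.
37 kHz > fs/2 = 21.25 kHz, folds to fs − 37 kHz = 5.5 kHz.
90.5 kHz mod fs = 5.5 kHz.
5.5 kHz ≤ fs/2 = 21.25 kHz, appears at 5.5 kHz.
104.5 kHz mod fs = 19.5 kHz.
19.5 kHz ≤ fs/2 = 21.25 kHz, appears at 19.5 kHz.
90.5 kHz and 122 kHz both map to 5.5 kHz.

5.5 kHz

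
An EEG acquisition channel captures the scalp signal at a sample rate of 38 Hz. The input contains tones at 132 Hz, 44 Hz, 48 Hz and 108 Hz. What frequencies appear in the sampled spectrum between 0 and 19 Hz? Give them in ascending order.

6 Hz, 10 Hz, 18 Hz

fs/2 = 19 Hz.
132 Hz mod fs = 18 Hz.
18 Hz ≤ fs/2 = 19 Hz, appears at 18 Hz.
44 Hz mod fs = 6 Hz.
6 Hz ≤ fs/2 = 19 Hz, appears at 6 Hz.
48 Hz mod fs = 10 Hz.
10 Hz ≤ fs/2 = 19 Hz, appears at 10 Hz.
108 Hz mod fs = 32 Hz.
32 Hz > fs/2 = 19 Hz, folds to fs − 32 Hz = 6 Hz.
Distinct values: {6 Hz, 10 Hz, 18 Hz}.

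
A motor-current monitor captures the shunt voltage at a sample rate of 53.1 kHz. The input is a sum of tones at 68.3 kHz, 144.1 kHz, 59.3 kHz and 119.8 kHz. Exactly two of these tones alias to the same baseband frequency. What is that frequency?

15.2 kHz

fs/2 = 26.55 kHz.
68.3 kHz mod fs = 15.2 kHz.
15.2 kHz ≤ fs/2 = 26.55 kHz, appears at 15.2 kHz.
144.1 kHz mod fs = 37.9 kHz.
37.9 kHz > fs/2 = 26.55 kHz, folds to fs − 37.9 kHz = 15.2 kHz.
59.3 kHz mod fs = 6.2 kHz.
6.2 kHz ≤ fs/2 = 26.55 kHz, appears at 6.2 kHz.
119.8 kHz mod fs = 13.6 kHz.
13.6 kHz ≤ fs/2 = 26.55 kHz, appears at 13.6 kHz.
68.3 kHz and 144.1 kHz both map to 15.2 kHz.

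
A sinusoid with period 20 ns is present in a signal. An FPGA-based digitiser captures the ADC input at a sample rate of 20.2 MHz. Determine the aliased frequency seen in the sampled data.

T = 20 ns → f = 1/T = 50 MHz.
50 MHz mod fs = 9.6 MHz.
9.6 MHz ≤ fs/2 = 10.1 MHz, appears at 9.6 MHz.

9.6 MHz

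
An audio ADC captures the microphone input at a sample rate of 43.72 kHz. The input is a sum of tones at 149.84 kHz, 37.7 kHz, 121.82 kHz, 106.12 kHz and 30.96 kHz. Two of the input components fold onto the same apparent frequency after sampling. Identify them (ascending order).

fs/2 = 21.86 kHz.
149.84 kHz mod fs = 18.68 kHz.
18.68 kHz ≤ fs/2 = 21.86 kHz, appears at 18.68 kHz.
37.7 kHz > fs/2 = 21.86 kHz, folds to fs − 37.7 kHz = 6.02 kHz.
121.82 kHz mod fs = 34.38 kHz.
34.38 kHz > fs/2 = 21.86 kHz, folds to fs − 34.38 kHz = 9.34 kHz.
106.12 kHz mod fs = 18.68 kHz.
18.68 kHz ≤ fs/2 = 21.86 kHz, appears at 18.68 kHz.
30.96 kHz > fs/2 = 21.86 kHz, folds to fs − 30.96 kHz = 12.76 kHz.
106.12 kHz and 149.84 kHz both map to 18.68 kHz.

106.12 kHz, 149.84 kHz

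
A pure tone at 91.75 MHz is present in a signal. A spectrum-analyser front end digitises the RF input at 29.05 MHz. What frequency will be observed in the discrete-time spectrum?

4.6 MHz

91.75 MHz mod fs = 4.6 MHz.
4.6 MHz ≤ fs/2 = 14.525 MHz, appears at 4.6 MHz.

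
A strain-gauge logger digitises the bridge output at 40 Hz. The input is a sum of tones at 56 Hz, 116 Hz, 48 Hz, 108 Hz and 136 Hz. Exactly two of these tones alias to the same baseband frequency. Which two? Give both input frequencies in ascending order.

56 Hz, 136 Hz

fs/2 = 20 Hz.
56 Hz mod fs = 16 Hz.
16 Hz ≤ fs/2 = 20 Hz, appears at 16 Hz.
116 Hz mod fs = 36 Hz.
36 Hz > fs/2 = 20 Hz, folds to fs − 36 Hz = 4 Hz.
48 Hz mod fs = 8 Hz.
8 Hz ≤ fs/2 = 20 Hz, appears at 8 Hz.
108 Hz mod fs = 28 Hz.
28 Hz > fs/2 = 20 Hz, folds to fs − 28 Hz = 12 Hz.
136 Hz mod fs = 16 Hz.
16 Hz ≤ fs/2 = 20 Hz, appears at 16 Hz.
56 Hz and 136 Hz both map to 16 Hz.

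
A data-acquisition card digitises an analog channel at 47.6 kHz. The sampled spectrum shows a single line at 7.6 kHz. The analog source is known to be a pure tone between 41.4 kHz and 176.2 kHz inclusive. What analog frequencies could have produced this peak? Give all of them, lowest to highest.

Frequencies that alias to 7.6 kHz are k·fs ± 7.6 kHz for integer k ≥ 0.
k=0: 7.6 kHz.
k=1: 40 kHz, 55.2 kHz.
k=2: 87.6 kHz, 102.8 kHz.
k=3: 135.2 kHz, 150.4 kHz.
k=4: 182.8 kHz, 198 kHz.
Within [41.4 kHz, 176.2 kHz]: 55.2 kHz, 87.6 kHz, 102.8 kHz, 135.2 kHz, 150.4 kHz.

55.2 kHz, 87.6 kHz, 102.8 kHz, 135.2 kHz, 150.4 kHz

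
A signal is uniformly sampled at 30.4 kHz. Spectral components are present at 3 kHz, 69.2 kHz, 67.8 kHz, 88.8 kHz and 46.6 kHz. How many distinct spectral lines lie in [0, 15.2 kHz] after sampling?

5

fs/2 = 15.2 kHz.
3 kHz ≤ fs/2 = 15.2 kHz, passes unchanged.
69.2 kHz mod fs = 8.4 kHz.
8.4 kHz ≤ fs/2 = 15.2 kHz, appears at 8.4 kHz.
67.8 kHz mod fs = 7 kHz.
7 kHz ≤ fs/2 = 15.2 kHz, appears at 7 kHz.
88.8 kHz mod fs = 28 kHz.
28 kHz > fs/2 = 15.2 kHz, folds to fs − 28 kHz = 2.4 kHz.
46.6 kHz mod fs = 16.2 kHz.
16.2 kHz > fs/2 = 15.2 kHz, folds to fs − 16.2 kHz = 14.2 kHz.
Distinct values: {2.4 kHz, 3 kHz, 7 kHz, 8.4 kHz, 14.2 kHz} → 5.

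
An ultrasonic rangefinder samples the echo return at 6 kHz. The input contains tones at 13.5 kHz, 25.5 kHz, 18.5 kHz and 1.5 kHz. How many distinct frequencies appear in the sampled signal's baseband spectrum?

2

fs/2 = 3 kHz.
13.5 kHz mod fs = 1.5 kHz.
1.5 kHz ≤ fs/2 = 3 kHz, appears at 1.5 kHz.
25.5 kHz mod fs = 1.5 kHz.
1.5 kHz ≤ fs/2 = 3 kHz, appears at 1.5 kHz.
18.5 kHz mod fs = 0.5 kHz.
0.5 kHz ≤ fs/2 = 3 kHz, appears at 0.5 kHz.
1.5 kHz ≤ fs/2 = 3 kHz, passes unchanged.
Distinct values: {0.5 kHz, 1.5 kHz} → 2.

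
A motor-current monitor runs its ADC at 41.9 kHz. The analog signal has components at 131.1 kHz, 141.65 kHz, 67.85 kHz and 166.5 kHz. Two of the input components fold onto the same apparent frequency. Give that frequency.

fs/2 = 20.95 kHz.
131.1 kHz mod fs = 5.4 kHz.
5.4 kHz ≤ fs/2 = 20.95 kHz, appears at 5.4 kHz.
141.65 kHz mod fs = 15.95 kHz.
15.95 kHz ≤ fs/2 = 20.95 kHz, appears at 15.95 kHz.
67.85 kHz mod fs = 25.95 kHz.
25.95 kHz > fs/2 = 20.95 kHz, folds to fs − 25.95 kHz = 15.95 kHz.
166.5 kHz mod fs = 40.8 kHz.
40.8 kHz > fs/2 = 20.95 kHz, folds to fs − 40.8 kHz = 1.1 kHz.
67.85 kHz and 141.65 kHz both map to 15.95 kHz.

15.95 kHz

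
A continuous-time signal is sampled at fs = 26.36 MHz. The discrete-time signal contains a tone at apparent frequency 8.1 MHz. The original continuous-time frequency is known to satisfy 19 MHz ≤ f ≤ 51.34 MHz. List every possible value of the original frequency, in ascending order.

34.46 MHz, 44.62 MHz

Frequencies that alias to 8.1 MHz are k·fs ± 8.1 MHz for integer k ≥ 0.
k=0: 8.1 MHz.
k=1: 18.26 MHz, 34.46 MHz.
k=2: 44.62 MHz, 60.82 MHz.
k=3: 70.98 MHz, 87.18 MHz.
Within [19 MHz, 51.34 MHz]: 34.46 MHz, 44.62 MHz.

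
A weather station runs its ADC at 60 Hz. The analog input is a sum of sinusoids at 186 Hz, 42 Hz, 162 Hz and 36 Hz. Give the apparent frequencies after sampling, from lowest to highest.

fs/2 = 30 Hz.
186 Hz mod fs = 6 Hz.
6 Hz ≤ fs/2 = 30 Hz, appears at 6 Hz.
42 Hz > fs/2 = 30 Hz, folds to fs − 42 Hz = 18 Hz.
162 Hz mod fs = 42 Hz.
42 Hz > fs/2 = 30 Hz, folds to fs − 42 Hz = 18 Hz.
36 Hz > fs/2 = 30 Hz, folds to fs − 36 Hz = 24 Hz.
Distinct values: {6 Hz, 18 Hz, 24 Hz}.

6 Hz, 18 Hz, 24 Hz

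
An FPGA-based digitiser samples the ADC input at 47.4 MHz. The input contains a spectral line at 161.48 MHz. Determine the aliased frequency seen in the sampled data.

19.28 MHz

161.48 MHz mod fs = 19.28 MHz.
19.28 MHz ≤ fs/2 = 23.7 MHz, appears at 19.28 MHz.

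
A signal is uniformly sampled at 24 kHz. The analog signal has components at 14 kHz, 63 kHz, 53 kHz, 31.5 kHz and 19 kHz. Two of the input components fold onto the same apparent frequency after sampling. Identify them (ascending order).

19 kHz, 53 kHz

fs/2 = 12 kHz.
14 kHz > fs/2 = 12 kHz, folds to fs − 14 kHz = 10 kHz.
63 kHz mod fs = 15 kHz.
15 kHz > fs/2 = 12 kHz, folds to fs − 15 kHz = 9 kHz.
53 kHz mod fs = 5 kHz.
5 kHz ≤ fs/2 = 12 kHz, appears at 5 kHz.
31.5 kHz mod fs = 7.5 kHz.
7.5 kHz ≤ fs/2 = 12 kHz, appears at 7.5 kHz.
19 kHz > fs/2 = 12 kHz, folds to fs − 19 kHz = 5 kHz.
19 kHz and 53 kHz both map to 5 kHz.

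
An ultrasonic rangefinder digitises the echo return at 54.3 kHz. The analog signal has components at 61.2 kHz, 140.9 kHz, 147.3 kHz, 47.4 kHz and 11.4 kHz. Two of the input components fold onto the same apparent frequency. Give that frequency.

fs/2 = 27.15 kHz.
61.2 kHz mod fs = 6.9 kHz.
6.9 kHz ≤ fs/2 = 27.15 kHz, appears at 6.9 kHz.
140.9 kHz mod fs = 32.3 kHz.
32.3 kHz > fs/2 = 27.15 kHz, folds to fs − 32.3 kHz = 22 kHz.
147.3 kHz mod fs = 38.7 kHz.
38.7 kHz > fs/2 = 27.15 kHz, folds to fs − 38.7 kHz = 15.6 kHz.
47.4 kHz > fs/2 = 27.15 kHz, folds to fs − 47.4 kHz = 6.9 kHz.
11.4 kHz ≤ fs/2 = 27.15 kHz, passes unchanged.
47.4 kHz and 61.2 kHz both map to 6.9 kHz.

6.9 kHz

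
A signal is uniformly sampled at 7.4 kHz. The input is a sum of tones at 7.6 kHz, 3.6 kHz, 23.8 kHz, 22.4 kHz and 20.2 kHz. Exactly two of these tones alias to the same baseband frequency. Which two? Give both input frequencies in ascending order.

7.6 kHz, 22.4 kHz

fs/2 = 3.7 kHz.
7.6 kHz mod fs = 0.2 kHz.
0.2 kHz ≤ fs/2 = 3.7 kHz, appears at 0.2 kHz.
3.6 kHz ≤ fs/2 = 3.7 kHz, passes unchanged.
23.8 kHz mod fs = 1.6 kHz.
1.6 kHz ≤ fs/2 = 3.7 kHz, appears at 1.6 kHz.
22.4 kHz mod fs = 0.2 kHz.
0.2 kHz ≤ fs/2 = 3.7 kHz, appears at 0.2 kHz.
20.2 kHz mod fs = 5.4 kHz.
5.4 kHz > fs/2 = 3.7 kHz, folds to fs − 5.4 kHz = 2 kHz.
7.6 kHz and 22.4 kHz both map to 0.2 kHz.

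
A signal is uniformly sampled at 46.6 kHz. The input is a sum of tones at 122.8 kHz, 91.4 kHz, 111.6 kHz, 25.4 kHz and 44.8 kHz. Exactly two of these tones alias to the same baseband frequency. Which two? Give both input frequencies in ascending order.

44.8 kHz, 91.4 kHz

fs/2 = 23.3 kHz.
122.8 kHz mod fs = 29.6 kHz.
29.6 kHz > fs/2 = 23.3 kHz, folds to fs − 29.6 kHz = 17 kHz.
91.4 kHz mod fs = 44.8 kHz.
44.8 kHz > fs/2 = 23.3 kHz, folds to fs − 44.8 kHz = 1.8 kHz.
111.6 kHz mod fs = 18.4 kHz.
18.4 kHz ≤ fs/2 = 23.3 kHz, appears at 18.4 kHz.
25.4 kHz > fs/2 = 23.3 kHz, folds to fs − 25.4 kHz = 21.2 kHz.
44.8 kHz > fs/2 = 23.3 kHz, folds to fs − 44.8 kHz = 1.8 kHz.
44.8 kHz and 91.4 kHz both map to 1.8 kHz.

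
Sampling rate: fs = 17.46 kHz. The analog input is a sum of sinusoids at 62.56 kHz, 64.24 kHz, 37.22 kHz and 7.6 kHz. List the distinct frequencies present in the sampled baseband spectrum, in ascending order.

2.3 kHz, 5.6 kHz, 7.28 kHz, 7.6 kHz

fs/2 = 8.73 kHz.
62.56 kHz mod fs = 10.18 kHz.
10.18 kHz > fs/2 = 8.73 kHz, folds to fs − 10.18 kHz = 7.28 kHz.
64.24 kHz mod fs = 11.86 kHz.
11.86 kHz > fs/2 = 8.73 kHz, folds to fs − 11.86 kHz = 5.6 kHz.
37.22 kHz mod fs = 2.3 kHz.
2.3 kHz ≤ fs/2 = 8.73 kHz, appears at 2.3 kHz.
7.6 kHz ≤ fs/2 = 8.73 kHz, passes unchanged.
Distinct values: {2.3 kHz, 5.6 kHz, 7.28 kHz, 7.6 kHz}.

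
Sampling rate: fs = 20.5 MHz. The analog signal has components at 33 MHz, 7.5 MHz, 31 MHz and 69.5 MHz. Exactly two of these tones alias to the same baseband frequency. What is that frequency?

fs/2 = 10.25 MHz.
33 MHz mod fs = 12.5 MHz.
12.5 MHz > fs/2 = 10.25 MHz, folds to fs − 12.5 MHz = 8 MHz.
7.5 MHz ≤ fs/2 = 10.25 MHz, passes unchanged.
31 MHz mod fs = 10.5 MHz.
10.5 MHz > fs/2 = 10.25 MHz, folds to fs − 10.5 MHz = 10 MHz.
69.5 MHz mod fs = 8 MHz.
8 MHz ≤ fs/2 = 10.25 MHz, appears at 8 MHz.
33 MHz and 69.5 MHz both map to 8 MHz.

8 MHz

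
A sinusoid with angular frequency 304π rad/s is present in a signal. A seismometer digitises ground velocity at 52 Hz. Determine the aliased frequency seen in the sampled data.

ω = 304π rad/s → f = ω/(2π) = 152 Hz.
152 Hz mod fs = 48 Hz.
48 Hz > fs/2 = 26 Hz, folds to fs − 48 Hz = 4 Hz.

4 Hz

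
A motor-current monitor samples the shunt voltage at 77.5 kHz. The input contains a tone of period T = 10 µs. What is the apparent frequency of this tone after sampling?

T = 10 µs → f = 1/T = 100 kHz.
100 kHz mod fs = 22.5 kHz.
22.5 kHz ≤ fs/2 = 38.75 kHz, appears at 22.5 kHz.

22.5 kHz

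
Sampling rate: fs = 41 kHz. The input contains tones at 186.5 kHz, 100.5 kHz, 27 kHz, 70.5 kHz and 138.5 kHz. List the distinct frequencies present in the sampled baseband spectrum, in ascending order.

fs/2 = 20.5 kHz.
186.5 kHz mod fs = 22.5 kHz.
22.5 kHz > fs/2 = 20.5 kHz, folds to fs − 22.5 kHz = 18.5 kHz.
100.5 kHz mod fs = 18.5 kHz.
18.5 kHz ≤ fs/2 = 20.5 kHz, appears at 18.5 kHz.
27 kHz > fs/2 = 20.5 kHz, folds to fs − 27 kHz = 14 kHz.
70.5 kHz mod fs = 29.5 kHz.
29.5 kHz > fs/2 = 20.5 kHz, folds to fs − 29.5 kHz = 11.5 kHz.
138.5 kHz mod fs = 15.5 kHz.
15.5 kHz ≤ fs/2 = 20.5 kHz, appears at 15.5 kHz.
Distinct values: {11.5 kHz, 14 kHz, 15.5 kHz, 18.5 kHz}.

11.5 kHz, 14 kHz, 15.5 kHz, 18.5 kHz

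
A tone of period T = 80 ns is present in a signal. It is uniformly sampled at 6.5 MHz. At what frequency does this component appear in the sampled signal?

0.5 MHz

T = 80 ns → f = 1/T = 12.5 MHz.
12.5 MHz mod fs = 6 MHz.
6 MHz > fs/2 = 3.25 MHz, folds to fs − 6 MHz = 0.5 MHz.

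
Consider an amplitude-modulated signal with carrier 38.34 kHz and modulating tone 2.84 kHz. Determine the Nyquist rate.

AM sidebands sit at fc ± fm = 35.5 kHz and 41.18 kHz.
Highest-frequency component: 41.18 kHz.
Nyquist rate = 2 × 41.18 kHz = 82.36 kHz.

82.36 kHz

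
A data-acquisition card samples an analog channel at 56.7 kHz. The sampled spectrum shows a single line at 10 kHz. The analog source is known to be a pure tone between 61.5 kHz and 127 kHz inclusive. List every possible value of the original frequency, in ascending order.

66.7 kHz, 103.4 kHz, 123.4 kHz

Frequencies that alias to 10 kHz are k·fs ± 10 kHz for integer k ≥ 0.
k=0: 10 kHz.
k=1: 46.7 kHz, 66.7 kHz.
k=2: 103.4 kHz, 123.4 kHz.
k=3: 160.1 kHz, 180.1 kHz.
Within [61.5 kHz, 127 kHz]: 66.7 kHz, 103.4 kHz, 123.4 kHz.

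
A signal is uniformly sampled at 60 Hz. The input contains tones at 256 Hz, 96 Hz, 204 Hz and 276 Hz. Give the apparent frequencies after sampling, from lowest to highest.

16 Hz, 24 Hz

fs/2 = 30 Hz.
256 Hz mod fs = 16 Hz.
16 Hz ≤ fs/2 = 30 Hz, appears at 16 Hz.
96 Hz mod fs = 36 Hz.
36 Hz > fs/2 = 30 Hz, folds to fs − 36 Hz = 24 Hz.
204 Hz mod fs = 24 Hz.
24 Hz ≤ fs/2 = 30 Hz, appears at 24 Hz.
276 Hz mod fs = 36 Hz.
36 Hz > fs/2 = 30 Hz, folds to fs − 36 Hz = 24 Hz.
Distinct values: {16 Hz, 24 Hz}.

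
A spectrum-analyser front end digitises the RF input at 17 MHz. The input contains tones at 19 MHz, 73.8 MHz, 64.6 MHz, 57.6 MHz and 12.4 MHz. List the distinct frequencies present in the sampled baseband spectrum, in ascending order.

2 MHz, 3.4 MHz, 4.6 MHz, 5.8 MHz, 6.6 MHz

fs/2 = 8.5 MHz.
19 MHz mod fs = 2 MHz.
2 MHz ≤ fs/2 = 8.5 MHz, appears at 2 MHz.
73.8 MHz mod fs = 5.8 MHz.
5.8 MHz ≤ fs/2 = 8.5 MHz, appears at 5.8 MHz.
64.6 MHz mod fs = 13.6 MHz.
13.6 MHz > fs/2 = 8.5 MHz, folds to fs − 13.6 MHz = 3.4 MHz.
57.6 MHz mod fs = 6.6 MHz.
6.6 MHz ≤ fs/2 = 8.5 MHz, appears at 6.6 MHz.
12.4 MHz > fs/2 = 8.5 MHz, folds to fs − 12.4 MHz = 4.6 MHz.
Distinct values: {2 MHz, 3.4 MHz, 4.6 MHz, 5.8 MHz, 6.6 MHz}.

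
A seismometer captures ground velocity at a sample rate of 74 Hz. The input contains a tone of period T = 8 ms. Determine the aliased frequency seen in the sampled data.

23 Hz

T = 8 ms → f = 1/T = 125 Hz.
125 Hz mod fs = 51 Hz.
51 Hz > fs/2 = 37 Hz, folds to fs − 51 Hz = 23 Hz.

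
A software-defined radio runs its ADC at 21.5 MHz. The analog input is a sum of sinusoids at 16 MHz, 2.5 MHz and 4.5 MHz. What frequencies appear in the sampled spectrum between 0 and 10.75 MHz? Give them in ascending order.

2.5 MHz, 4.5 MHz, 5.5 MHz

fs/2 = 10.75 MHz.
16 MHz > fs/2 = 10.75 MHz, folds to fs − 16 MHz = 5.5 MHz.
2.5 MHz ≤ fs/2 = 10.75 MHz, passes unchanged.
4.5 MHz ≤ fs/2 = 10.75 MHz, passes unchanged.
Distinct values: {2.5 MHz, 4.5 MHz, 5.5 MHz}.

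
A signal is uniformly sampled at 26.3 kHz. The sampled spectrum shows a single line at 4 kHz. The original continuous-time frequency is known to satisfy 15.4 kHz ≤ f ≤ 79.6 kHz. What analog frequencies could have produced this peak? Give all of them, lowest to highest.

22.3 kHz, 30.3 kHz, 48.6 kHz, 56.6 kHz, 74.9 kHz

Frequencies that alias to 4 kHz are k·fs ± 4 kHz for integer k ≥ 0.
k=0: 4 kHz.
k=1: 22.3 kHz, 30.3 kHz.
k=2: 48.6 kHz, 56.6 kHz.
k=3: 74.9 kHz, 82.9 kHz.
k=4: 101.2 kHz, 109.2 kHz.
Within [15.4 kHz, 79.6 kHz]: 22.3 kHz, 30.3 kHz, 48.6 kHz, 56.6 kHz, 74.9 kHz.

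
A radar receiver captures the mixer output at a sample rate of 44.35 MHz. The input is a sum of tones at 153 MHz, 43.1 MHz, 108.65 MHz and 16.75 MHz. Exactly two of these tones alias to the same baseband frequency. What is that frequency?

19.95 MHz

fs/2 = 22.175 MHz.
153 MHz mod fs = 19.95 MHz.
19.95 MHz ≤ fs/2 = 22.175 MHz, appears at 19.95 MHz.
43.1 MHz > fs/2 = 22.175 MHz, folds to fs − 43.1 MHz = 1.25 MHz.
108.65 MHz mod fs = 19.95 MHz.
19.95 MHz ≤ fs/2 = 22.175 MHz, appears at 19.95 MHz.
16.75 MHz ≤ fs/2 = 22.175 MHz, passes unchanged.
108.65 MHz and 153 MHz both map to 19.95 MHz.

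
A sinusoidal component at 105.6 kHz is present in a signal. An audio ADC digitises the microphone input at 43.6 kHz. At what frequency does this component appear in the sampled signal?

18.4 kHz

105.6 kHz mod fs = 18.4 kHz.
18.4 kHz ≤ fs/2 = 21.8 kHz, appears at 18.4 kHz.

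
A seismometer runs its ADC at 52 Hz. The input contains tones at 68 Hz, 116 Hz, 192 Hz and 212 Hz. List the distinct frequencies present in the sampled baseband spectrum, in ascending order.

fs/2 = 26 Hz.
68 Hz mod fs = 16 Hz.
16 Hz ≤ fs/2 = 26 Hz, appears at 16 Hz.
116 Hz mod fs = 12 Hz.
12 Hz ≤ fs/2 = 26 Hz, appears at 12 Hz.
192 Hz mod fs = 36 Hz.
36 Hz > fs/2 = 26 Hz, folds to fs − 36 Hz = 16 Hz.
212 Hz mod fs = 4 Hz.
4 Hz ≤ fs/2 = 26 Hz, appears at 4 Hz.
Distinct values: {4 Hz, 12 Hz, 16 Hz}.

4 Hz, 12 Hz, 16 Hz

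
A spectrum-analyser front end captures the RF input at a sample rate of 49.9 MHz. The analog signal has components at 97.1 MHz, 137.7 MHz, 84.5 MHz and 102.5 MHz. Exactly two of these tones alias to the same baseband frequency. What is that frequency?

fs/2 = 24.95 MHz.
97.1 MHz mod fs = 47.2 MHz.
47.2 MHz > fs/2 = 24.95 MHz, folds to fs − 47.2 MHz = 2.7 MHz.
137.7 MHz mod fs = 37.9 MHz.
37.9 MHz > fs/2 = 24.95 MHz, folds to fs − 37.9 MHz = 12 MHz.
84.5 MHz mod fs = 34.6 MHz.
34.6 MHz > fs/2 = 24.95 MHz, folds to fs − 34.6 MHz = 15.3 MHz.
102.5 MHz mod fs = 2.7 MHz.
2.7 MHz ≤ fs/2 = 24.95 MHz, appears at 2.7 MHz.
97.1 MHz and 102.5 MHz both map to 2.7 MHz.

2.7 MHz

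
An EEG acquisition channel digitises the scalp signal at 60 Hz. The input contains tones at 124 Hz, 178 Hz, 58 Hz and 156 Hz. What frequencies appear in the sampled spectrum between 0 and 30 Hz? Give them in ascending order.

fs/2 = 30 Hz.
124 Hz mod fs = 4 Hz.
4 Hz ≤ fs/2 = 30 Hz, appears at 4 Hz.
178 Hz mod fs = 58 Hz.
58 Hz > fs/2 = 30 Hz, folds to fs − 58 Hz = 2 Hz.
58 Hz > fs/2 = 30 Hz, folds to fs − 58 Hz = 2 Hz.
156 Hz mod fs = 36 Hz.
36 Hz > fs/2 = 30 Hz, folds to fs − 36 Hz = 24 Hz.
Distinct values: {2 Hz, 4 Hz, 24 Hz}.

2 Hz, 4 Hz, 24 Hz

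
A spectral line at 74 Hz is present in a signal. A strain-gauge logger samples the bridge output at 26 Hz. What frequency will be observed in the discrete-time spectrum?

74 Hz mod fs = 22 Hz.
22 Hz > fs/2 = 13 Hz, folds to fs − 22 Hz = 4 Hz.

4 Hz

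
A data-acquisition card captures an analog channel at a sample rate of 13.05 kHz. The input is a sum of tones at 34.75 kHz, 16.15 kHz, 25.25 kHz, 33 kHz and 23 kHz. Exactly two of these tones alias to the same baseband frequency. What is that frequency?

fs/2 = 6.525 kHz.
34.75 kHz mod fs = 8.65 kHz.
8.65 kHz > fs/2 = 6.525 kHz, folds to fs − 8.65 kHz = 4.4 kHz.
16.15 kHz mod fs = 3.1 kHz.
3.1 kHz ≤ fs/2 = 6.525 kHz, appears at 3.1 kHz.
25.25 kHz mod fs = 12.2 kHz.
12.2 kHz > fs/2 = 6.525 kHz, folds to fs − 12.2 kHz = 0.85 kHz.
33 kHz mod fs = 6.9 kHz.
6.9 kHz > fs/2 = 6.525 kHz, folds to fs − 6.9 kHz = 6.15 kHz.
23 kHz mod fs = 9.95 kHz.
9.95 kHz > fs/2 = 6.525 kHz, folds to fs − 9.95 kHz = 3.1 kHz.
16.15 kHz and 23 kHz both map to 3.1 kHz.

3.1 kHz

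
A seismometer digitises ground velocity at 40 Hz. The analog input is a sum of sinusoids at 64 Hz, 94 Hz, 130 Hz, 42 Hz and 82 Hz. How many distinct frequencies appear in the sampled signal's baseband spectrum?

4

fs/2 = 20 Hz.
64 Hz mod fs = 24 Hz.
24 Hz > fs/2 = 20 Hz, folds to fs − 24 Hz = 16 Hz.
94 Hz mod fs = 14 Hz.
14 Hz ≤ fs/2 = 20 Hz, appears at 14 Hz.
130 Hz mod fs = 10 Hz.
10 Hz ≤ fs/2 = 20 Hz, appears at 10 Hz.
42 Hz mod fs = 2 Hz.
2 Hz ≤ fs/2 = 20 Hz, appears at 2 Hz.
82 Hz mod fs = 2 Hz.
2 Hz ≤ fs/2 = 20 Hz, appears at 2 Hz.
Distinct values: {2 Hz, 10 Hz, 14 Hz, 16 Hz} → 4.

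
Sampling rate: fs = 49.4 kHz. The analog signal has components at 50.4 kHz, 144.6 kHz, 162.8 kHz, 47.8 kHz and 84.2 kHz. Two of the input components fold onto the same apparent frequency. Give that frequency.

fs/2 = 24.7 kHz.
50.4 kHz mod fs = 1 kHz.
1 kHz ≤ fs/2 = 24.7 kHz, appears at 1 kHz.
144.6 kHz mod fs = 45.8 kHz.
45.8 kHz > fs/2 = 24.7 kHz, folds to fs − 45.8 kHz = 3.6 kHz.
162.8 kHz mod fs = 14.6 kHz.
14.6 kHz ≤ fs/2 = 24.7 kHz, appears at 14.6 kHz.
47.8 kHz > fs/2 = 24.7 kHz, folds to fs − 47.8 kHz = 1.6 kHz.
84.2 kHz mod fs = 34.8 kHz.
34.8 kHz > fs/2 = 24.7 kHz, folds to fs − 34.8 kHz = 14.6 kHz.
84.2 kHz and 162.8 kHz both map to 14.6 kHz.

14.6 kHz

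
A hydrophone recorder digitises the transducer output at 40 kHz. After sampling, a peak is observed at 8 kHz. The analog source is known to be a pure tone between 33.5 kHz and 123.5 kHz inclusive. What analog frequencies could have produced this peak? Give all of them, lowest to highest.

Frequencies that alias to 8 kHz are k·fs ± 8 kHz for integer k ≥ 0.
k=0: 8 kHz.
k=1: 32 kHz, 48 kHz.
k=2: 72 kHz, 88 kHz.
k=3: 112 kHz, 128 kHz.
k=4: 152 kHz, 168 kHz.
Within [33.5 kHz, 123.5 kHz]: 48 kHz, 72 kHz, 88 kHz, 112 kHz.

48 kHz, 72 kHz, 88 kHz, 112 kHz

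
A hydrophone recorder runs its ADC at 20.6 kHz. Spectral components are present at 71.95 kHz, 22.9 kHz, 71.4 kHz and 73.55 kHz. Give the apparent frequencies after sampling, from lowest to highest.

2.3 kHz, 8.85 kHz, 9.6 kHz, 10.15 kHz

fs/2 = 10.3 kHz.
71.95 kHz mod fs = 10.15 kHz.
10.15 kHz ≤ fs/2 = 10.3 kHz, appears at 10.15 kHz.
22.9 kHz mod fs = 2.3 kHz.
2.3 kHz ≤ fs/2 = 10.3 kHz, appears at 2.3 kHz.
71.4 kHz mod fs = 9.6 kHz.
9.6 kHz ≤ fs/2 = 10.3 kHz, appears at 9.6 kHz.
73.55 kHz mod fs = 11.75 kHz.
11.75 kHz > fs/2 = 10.3 kHz, folds to fs − 11.75 kHz = 8.85 kHz.
Distinct values: {2.3 kHz, 8.85 kHz, 9.6 kHz, 10.15 kHz}.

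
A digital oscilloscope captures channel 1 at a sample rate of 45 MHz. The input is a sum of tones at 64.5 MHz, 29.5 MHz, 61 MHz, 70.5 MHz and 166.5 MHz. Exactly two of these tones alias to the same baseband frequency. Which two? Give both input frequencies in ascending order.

fs/2 = 22.5 MHz.
64.5 MHz mod fs = 19.5 MHz.
19.5 MHz ≤ fs/2 = 22.5 MHz, appears at 19.5 MHz.
29.5 MHz > fs/2 = 22.5 MHz, folds to fs − 29.5 MHz = 15.5 MHz.
61 MHz mod fs = 16 MHz.
16 MHz ≤ fs/2 = 22.5 MHz, appears at 16 MHz.
70.5 MHz mod fs = 25.5 MHz.
25.5 MHz > fs/2 = 22.5 MHz, folds to fs − 25.5 MHz = 19.5 MHz.
166.5 MHz mod fs = 31.5 MHz.
31.5 MHz > fs/2 = 22.5 MHz, folds to fs − 31.5 MHz = 13.5 MHz.
64.5 MHz and 70.5 MHz both map to 19.5 MHz.

64.5 MHz, 70.5 MHz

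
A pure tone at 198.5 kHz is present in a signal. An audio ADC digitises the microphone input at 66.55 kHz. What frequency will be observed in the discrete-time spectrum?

1.15 kHz

198.5 kHz mod fs = 65.4 kHz.
65.4 kHz > fs/2 = 33.275 kHz, folds to fs − 65.4 kHz = 1.15 kHz.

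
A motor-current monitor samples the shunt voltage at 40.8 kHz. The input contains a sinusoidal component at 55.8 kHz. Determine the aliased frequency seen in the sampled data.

15 kHz

55.8 kHz mod fs = 15 kHz.
15 kHz ≤ fs/2 = 20.4 kHz, appears at 15 kHz.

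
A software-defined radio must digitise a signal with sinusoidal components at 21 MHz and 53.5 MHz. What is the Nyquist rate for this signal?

107 MHz

Highest-frequency component: 53.5 MHz.
Nyquist rate = 2 × 53.5 MHz = 107 MHz.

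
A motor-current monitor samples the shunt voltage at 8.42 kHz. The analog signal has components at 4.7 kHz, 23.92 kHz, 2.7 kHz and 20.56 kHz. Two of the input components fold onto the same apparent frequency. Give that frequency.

3.72 kHz

fs/2 = 4.21 kHz.
4.7 kHz > fs/2 = 4.21 kHz, folds to fs − 4.7 kHz = 3.72 kHz.
23.92 kHz mod fs = 7.08 kHz.
7.08 kHz > fs/2 = 4.21 kHz, folds to fs − 7.08 kHz = 1.34 kHz.
2.7 kHz ≤ fs/2 = 4.21 kHz, passes unchanged.
20.56 kHz mod fs = 3.72 kHz.
3.72 kHz ≤ fs/2 = 4.21 kHz, appears at 3.72 kHz.
4.7 kHz and 20.56 kHz both map to 3.72 kHz.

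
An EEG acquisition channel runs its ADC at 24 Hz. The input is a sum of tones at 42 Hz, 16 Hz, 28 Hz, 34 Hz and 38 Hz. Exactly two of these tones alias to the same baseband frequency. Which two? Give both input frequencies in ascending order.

fs/2 = 12 Hz.
42 Hz mod fs = 18 Hz.
18 Hz > fs/2 = 12 Hz, folds to fs − 18 Hz = 6 Hz.
16 Hz > fs/2 = 12 Hz, folds to fs − 16 Hz = 8 Hz.
28 Hz mod fs = 4 Hz.
4 Hz ≤ fs/2 = 12 Hz, appears at 4 Hz.
34 Hz mod fs = 10 Hz.
10 Hz ≤ fs/2 = 12 Hz, appears at 10 Hz.
38 Hz mod fs = 14 Hz.
14 Hz > fs/2 = 12 Hz, folds to fs − 14 Hz = 10 Hz.
34 Hz and 38 Hz both map to 10 Hz.

34 Hz, 38 Hz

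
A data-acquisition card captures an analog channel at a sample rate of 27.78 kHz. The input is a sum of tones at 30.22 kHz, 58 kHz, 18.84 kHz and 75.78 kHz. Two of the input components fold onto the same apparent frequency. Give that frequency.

2.44 kHz

fs/2 = 13.89 kHz.
30.22 kHz mod fs = 2.44 kHz.
2.44 kHz ≤ fs/2 = 13.89 kHz, appears at 2.44 kHz.
58 kHz mod fs = 2.44 kHz.
2.44 kHz ≤ fs/2 = 13.89 kHz, appears at 2.44 kHz.
18.84 kHz > fs/2 = 13.89 kHz, folds to fs − 18.84 kHz = 8.94 kHz.
75.78 kHz mod fs = 20.22 kHz.
20.22 kHz > fs/2 = 13.89 kHz, folds to fs − 20.22 kHz = 7.56 kHz.
30.22 kHz and 58 kHz both map to 2.44 kHz.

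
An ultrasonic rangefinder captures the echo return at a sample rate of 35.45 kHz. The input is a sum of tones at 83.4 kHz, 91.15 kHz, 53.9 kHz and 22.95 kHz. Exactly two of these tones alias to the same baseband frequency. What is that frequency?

12.5 kHz

fs/2 = 17.725 kHz.
83.4 kHz mod fs = 12.5 kHz.
12.5 kHz ≤ fs/2 = 17.725 kHz, appears at 12.5 kHz.
91.15 kHz mod fs = 20.25 kHz.
20.25 kHz > fs/2 = 17.725 kHz, folds to fs − 20.25 kHz = 15.2 kHz.
53.9 kHz mod fs = 18.45 kHz.
18.45 kHz > fs/2 = 17.725 kHz, folds to fs − 18.45 kHz = 17 kHz.
22.95 kHz > fs/2 = 17.725 kHz, folds to fs − 22.95 kHz = 12.5 kHz.
22.95 kHz and 83.4 kHz both map to 12.5 kHz.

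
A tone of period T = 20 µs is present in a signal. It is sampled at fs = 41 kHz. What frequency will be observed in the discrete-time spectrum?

T = 20 µs → f = 1/T = 50 kHz.
50 kHz mod fs = 9 kHz.
9 kHz ≤ fs/2 = 20.5 kHz, appears at 9 kHz.

9 kHz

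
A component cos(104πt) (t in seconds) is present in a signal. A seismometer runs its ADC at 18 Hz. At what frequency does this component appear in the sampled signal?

ω = 104π rad/s → f = ω/(2π) = 52 Hz.
52 Hz mod fs = 16 Hz.
16 Hz > fs/2 = 9 Hz, folds to fs − 16 Hz = 2 Hz.

2 Hz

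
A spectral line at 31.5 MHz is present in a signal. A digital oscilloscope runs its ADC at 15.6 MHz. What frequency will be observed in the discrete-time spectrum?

0.3 MHz

31.5 MHz mod fs = 0.3 MHz.
0.3 MHz ≤ fs/2 = 7.8 MHz, appears at 0.3 MHz.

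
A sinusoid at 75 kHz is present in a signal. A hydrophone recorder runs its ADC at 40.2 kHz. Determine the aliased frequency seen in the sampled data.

5.4 kHz

75 kHz mod fs = 34.8 kHz.
34.8 kHz > fs/2 = 20.1 kHz, folds to fs − 34.8 kHz = 5.4 kHz.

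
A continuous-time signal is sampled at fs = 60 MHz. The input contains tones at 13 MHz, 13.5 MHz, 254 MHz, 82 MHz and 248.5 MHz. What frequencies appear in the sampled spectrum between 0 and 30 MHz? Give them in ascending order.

fs/2 = 30 MHz.
13 MHz ≤ fs/2 = 30 MHz, passes unchanged.
13.5 MHz ≤ fs/2 = 30 MHz, passes unchanged.
254 MHz mod fs = 14 MHz.
14 MHz ≤ fs/2 = 30 MHz, appears at 14 MHz.
82 MHz mod fs = 22 MHz.
22 MHz ≤ fs/2 = 30 MHz, appears at 22 MHz.
248.5 MHz mod fs = 8.5 MHz.
8.5 MHz ≤ fs/2 = 30 MHz, appears at 8.5 MHz.
Distinct values: {8.5 MHz, 13 MHz, 13.5 MHz, 14 MHz, 22 MHz}.

8.5 MHz, 13 MHz, 13.5 MHz, 14 MHz, 22 MHz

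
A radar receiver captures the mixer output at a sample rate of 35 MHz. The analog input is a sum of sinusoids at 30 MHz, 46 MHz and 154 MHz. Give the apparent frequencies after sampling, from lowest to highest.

fs/2 = 17.5 MHz.
30 MHz > fs/2 = 17.5 MHz, folds to fs − 30 MHz = 5 MHz.
46 MHz mod fs = 11 MHz.
11 MHz ≤ fs/2 = 17.5 MHz, appears at 11 MHz.
154 MHz mod fs = 14 MHz.
14 MHz ≤ fs/2 = 17.5 MHz, appears at 14 MHz.
Distinct values: {5 MHz, 11 MHz, 14 MHz}.

5 MHz, 11 MHz, 14 MHz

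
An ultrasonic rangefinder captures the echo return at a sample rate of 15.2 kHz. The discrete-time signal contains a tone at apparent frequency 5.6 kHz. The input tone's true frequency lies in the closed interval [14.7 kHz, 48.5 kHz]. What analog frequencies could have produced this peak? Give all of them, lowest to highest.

20.8 kHz, 24.8 kHz, 36 kHz, 40 kHz

Frequencies that alias to 5.6 kHz are k·fs ± 5.6 kHz for integer k ≥ 0.
k=0: 5.6 kHz.
k=1: 9.6 kHz, 20.8 kHz.
k=2: 24.8 kHz, 36 kHz.
k=3: 40 kHz, 51.2 kHz.
k=4: 55.2 kHz, 66.4 kHz.
Within [14.7 kHz, 48.5 kHz]: 20.8 kHz, 24.8 kHz, 36 kHz, 40 kHz.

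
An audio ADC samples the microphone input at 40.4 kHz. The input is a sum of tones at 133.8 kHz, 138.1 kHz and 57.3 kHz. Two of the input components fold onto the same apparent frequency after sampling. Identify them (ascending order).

fs/2 = 20.2 kHz.
133.8 kHz mod fs = 12.6 kHz.
12.6 kHz ≤ fs/2 = 20.2 kHz, appears at 12.6 kHz.
138.1 kHz mod fs = 16.9 kHz.
16.9 kHz ≤ fs/2 = 20.2 kHz, appears at 16.9 kHz.
57.3 kHz mod fs = 16.9 kHz.
16.9 kHz ≤ fs/2 = 20.2 kHz, appears at 16.9 kHz.
57.3 kHz and 138.1 kHz both map to 16.9 kHz.

57.3 kHz, 138.1 kHz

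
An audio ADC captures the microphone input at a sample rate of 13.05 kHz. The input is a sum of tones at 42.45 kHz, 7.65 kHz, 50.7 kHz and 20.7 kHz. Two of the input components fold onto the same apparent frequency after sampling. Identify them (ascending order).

fs/2 = 6.525 kHz.
42.45 kHz mod fs = 3.3 kHz.
3.3 kHz ≤ fs/2 = 6.525 kHz, appears at 3.3 kHz.
7.65 kHz > fs/2 = 6.525 kHz, folds to fs − 7.65 kHz = 5.4 kHz.
50.7 kHz mod fs = 11.55 kHz.
11.55 kHz > fs/2 = 6.525 kHz, folds to fs − 11.55 kHz = 1.5 kHz.
20.7 kHz mod fs = 7.65 kHz.
7.65 kHz > fs/2 = 6.525 kHz, folds to fs − 7.65 kHz = 5.4 kHz.
7.65 kHz and 20.7 kHz both map to 5.4 kHz.

7.65 kHz, 20.7 kHz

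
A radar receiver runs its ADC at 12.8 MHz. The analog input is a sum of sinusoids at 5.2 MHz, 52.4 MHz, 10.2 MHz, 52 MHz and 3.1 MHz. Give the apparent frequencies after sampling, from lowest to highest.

fs/2 = 6.4 MHz.
5.2 MHz ≤ fs/2 = 6.4 MHz, passes unchanged.
52.4 MHz mod fs = 1.2 MHz.
1.2 MHz ≤ fs/2 = 6.4 MHz, appears at 1.2 MHz.
10.2 MHz > fs/2 = 6.4 MHz, folds to fs − 10.2 MHz = 2.6 MHz.
52 MHz mod fs = 0.8 MHz.
0.8 MHz ≤ fs/2 = 6.4 MHz, appears at 0.8 MHz.
3.1 MHz ≤ fs/2 = 6.4 MHz, passes unchanged.
Distinct values: {0.8 MHz, 1.2 MHz, 2.6 MHz, 3.1 MHz, 5.2 MHz}.

0.8 MHz, 1.2 MHz, 2.6 MHz, 3.1 MHz, 5.2 MHz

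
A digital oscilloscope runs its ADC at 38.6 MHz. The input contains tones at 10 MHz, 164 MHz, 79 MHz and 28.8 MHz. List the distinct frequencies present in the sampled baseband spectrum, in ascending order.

fs/2 = 19.3 MHz.
10 MHz ≤ fs/2 = 19.3 MHz, passes unchanged.
164 MHz mod fs = 9.6 MHz.
9.6 MHz ≤ fs/2 = 19.3 MHz, appears at 9.6 MHz.
79 MHz mod fs = 1.8 MHz.
1.8 MHz ≤ fs/2 = 19.3 MHz, appears at 1.8 MHz.
28.8 MHz > fs/2 = 19.3 MHz, folds to fs − 28.8 MHz = 9.8 MHz.
Distinct values: {1.8 MHz, 9.6 MHz, 9.8 MHz, 10 MHz}.

1.8 MHz, 9.6 MHz, 9.8 MHz, 10 MHz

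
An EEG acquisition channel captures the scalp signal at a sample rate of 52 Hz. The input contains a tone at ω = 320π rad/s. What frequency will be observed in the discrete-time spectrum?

ω = 320π rad/s → f = ω/(2π) = 160 Hz.
160 Hz mod fs = 4 Hz.
4 Hz ≤ fs/2 = 26 Hz, appears at 4 Hz.

4 Hz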